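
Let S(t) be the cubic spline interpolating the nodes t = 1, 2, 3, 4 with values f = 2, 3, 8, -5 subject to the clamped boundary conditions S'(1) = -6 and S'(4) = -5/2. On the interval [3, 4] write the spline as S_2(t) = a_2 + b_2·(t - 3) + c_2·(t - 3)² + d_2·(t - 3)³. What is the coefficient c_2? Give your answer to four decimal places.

Let M_i = S''(x_i). Step sizes h_i = 1, 1, 1; slopes of the chords Δ_i = (y_(i+1) - y_i)/h_i = 1, 5, -13.
  1·M_0 + 4·M_1 + 1·M_2 = 6(Δ_1 - Δ_0) = 24
  1·M_1 + 4·M_2 + 1·M_3 = 6(Δ_2 - Δ_1) = -108
Clamped end conditions give two more equations: 2h_0·M_0 + h_0·M_1 = 6(Δ_0 - S'(1)) = 42 and h_2·M_2 + 2h_2·M_3 = 6(S'(4) - Δ_2) = 63.
Hence M_0 = 43/3, M_1 = 40/3, M_2 = -131/3, M_3 = 160/3.
On [3, 4], with S_2(t) = a_2 + b_2·(t - 3) + c_2·(t - 3)² + d_2·(t - 3)³: c_2 = M_2/2 = -131/6, d_2 = (M_3 - M_2)/(6h_2) = 97/6, b_2 = Δ_2 - h_2(2M_2 + M_3)/6 = -22/3.

-21.8333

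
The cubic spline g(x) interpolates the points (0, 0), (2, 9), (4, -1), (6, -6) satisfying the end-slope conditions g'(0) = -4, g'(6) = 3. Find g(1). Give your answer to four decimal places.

2.9083

With σ_i denoting the second derivative at x_i, h_i = 2, 2, 2, and Δ_i = (y_(i+1) − y_i)/h_i = 9/2, -5, -5/2:
  2·σ_0 + 8·σ_1 + 2·σ_2 = 6(Δ_1 - Δ_0) = -57
  2·σ_1 + 8·σ_2 + 2·σ_3 = 6(Δ_2 - Δ_1) = 15
Clamped end conditions give two more equations: 2h_0·σ_0 + h_0·σ_1 = 6(Δ_0 - g'(0)) = 51 and h_2·σ_2 + 2h_2·σ_3 = 6(g'(6) - Δ_2) = 33.
Forward elimination and back-substitution give σ_0 = 287/15, σ_1 = -383/30, σ_2 = 103/30, σ_3 = 98/15.
On [0, 2], g(x) = 0 - 4·x + 287/30·x² - 319/120·x³.
With x = 1: g(1) = 349/120.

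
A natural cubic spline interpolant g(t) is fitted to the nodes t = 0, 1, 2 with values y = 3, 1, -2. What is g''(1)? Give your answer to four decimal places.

-1.5000

Write M_i for g''(x_i). With h_i = 1, 1 and divided differences Δ_i = -2, -3, the continuity of g' gives the tridiagonal system
  1·M_0 + 4·M_1 + 1·M_2 = 6(Δ_1 - Δ_0) = -6
Natural end conditions: M_0 = M_2 = 0.
Solving: M_0 = 0, M_1 = -3/2, M_2 = 0.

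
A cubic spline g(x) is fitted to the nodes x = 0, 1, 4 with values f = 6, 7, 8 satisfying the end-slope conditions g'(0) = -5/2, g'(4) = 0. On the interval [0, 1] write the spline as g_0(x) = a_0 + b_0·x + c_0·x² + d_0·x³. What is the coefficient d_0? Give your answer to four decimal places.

Let M_i = g''(x_i). Step sizes h_i = 1, 3; slopes of the chords Δ_i = (y_(i+1) - y_i)/h_i = 1, 1/3.
  1·M_0 + 8·M_1 + 3·M_2 = 6(Δ_1 - Δ_0) = -4
Clamped end conditions give two more equations: 2h_0·M_0 + h_0·M_1 = 6(Δ_0 - g'(0)) = 21 and h_1·M_1 + 2h_1·M_2 = 6(g'(4) - Δ_1) = -2.
Solving: M_0 = 93/8, M_1 = -9/4, M_2 = 19/24.
On [0, 1], with g_0(x) = a_0 + b_0·x + c_0·x² + d_0·x³: c_0 = M_0/2 = 93/16, d_0 = (M_1 - M_0)/(6h_0) = -37/16, b_0 = Δ_0 - h_0(2M_0 + M_1)/6 = -5/2.

-2.3125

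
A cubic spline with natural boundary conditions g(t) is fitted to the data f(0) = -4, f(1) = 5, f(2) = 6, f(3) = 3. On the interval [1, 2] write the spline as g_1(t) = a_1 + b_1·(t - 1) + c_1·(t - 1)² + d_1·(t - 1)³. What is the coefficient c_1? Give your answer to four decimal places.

With σ_i denoting the second derivative at x_i, h_i = 1, 1, 1, and Δ_i = (y_(i+1) − y_i)/h_i = 9, 1, -3:
  1·σ_0 + 4·σ_1 + 1·σ_2 = 6(Δ_1 - Δ_0) = -48
  1·σ_1 + 4·σ_2 + 1·σ_3 = 6(Δ_2 - Δ_1) = -24
Natural end conditions: σ_0 = σ_3 = 0.
Solving the tridiagonal system: σ_0 = 0, σ_1 = -56/5, σ_2 = -16/5, σ_3 = 0.
On [1, 2], with g_1(t) = a_1 + b_1·(t - 1) + c_1·(t - 1)² + d_1·(t - 1)³: c_1 = σ_1/2 = -28/5, d_1 = (σ_2 - σ_1)/(6h_1) = 4/3, b_1 = Δ_1 - h_1(2σ_1 + σ_2)/6 = 79/15.

-5.6000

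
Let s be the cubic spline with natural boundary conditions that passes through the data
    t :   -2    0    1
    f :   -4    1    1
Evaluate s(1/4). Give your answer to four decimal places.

1.1367

Write M_i for s''(x_i). With h_i = 2, 1 and divided differences Δ_i = 5/2, 0, the continuity of s' gives the tridiagonal system
  2·M_0 + 6·M_1 + 1·M_2 = 6(Δ_1 - Δ_0) = -15
Natural end conditions: M_0 = M_2 = 0.
Hence M_0 = 0, M_1 = -5/2, M_2 = 0.
On [0, 1], s(t) = 1 + 5/6·t - 5/4·t² + 5/12·t³.
With t = 1/4: s(1/4) = 291/256.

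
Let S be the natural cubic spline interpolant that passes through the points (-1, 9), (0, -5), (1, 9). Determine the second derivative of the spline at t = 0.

Put σ_i = S'' at the i-th knot. Here h = (1, 1) and Δ = (-14, 14), so the interior equations h_(i-1)·σ_(i-1) + 2(h_(i-1)+h_i)·σ_i + h_i·σ_(i+1) = 6(Δ_i − Δ_(i-1)) read
  1·σ_0 + 4·σ_1 + 1·σ_2 = 6(Δ_1 - Δ_0) = 168
Natural end conditions: σ_0 = σ_2 = 0.
Solving: σ_0 = 0, σ_1 = 42, σ_2 = 0.

42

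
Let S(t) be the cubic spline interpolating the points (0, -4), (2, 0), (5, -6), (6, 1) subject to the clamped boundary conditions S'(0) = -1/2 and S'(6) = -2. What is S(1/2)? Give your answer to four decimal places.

With σ_i denoting the second derivative at x_i, h_i = 2, 3, 1, and Δ_i = (y_(i+1) − y_i)/h_i = 2, -2, 7:
  2·σ_0 + 10·σ_1 + 3·σ_2 = 6(Δ_1 - Δ_0) = -24
  3·σ_1 + 8·σ_2 + 1·σ_3 = 6(Δ_2 - Δ_1) = 54
Clamped end conditions give two more equations: 2h_0·σ_0 + h_0·σ_1 = 6(Δ_0 - S'(0)) = 15 and h_2·σ_2 + 2h_2·σ_3 = 6(S'(6) - Δ_2) = -54.
Forward elimination and back-substitution give σ_0 = 102/13, σ_1 = -213/26, σ_2 = 183/13, σ_3 = -885/26.
On [0, 2], S(t) = -4 - 1/2·t + 51/13·t² - 139/104·t³.
With t = 1/2: S(1/2) = -2859/832.

-3.4363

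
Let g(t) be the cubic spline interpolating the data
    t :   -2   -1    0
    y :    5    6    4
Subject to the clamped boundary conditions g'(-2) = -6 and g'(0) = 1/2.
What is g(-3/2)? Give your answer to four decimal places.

Let σ_i = g''(x_i). Step sizes h_i = 1, 1; slopes of the chords Δ_i = (y_(i+1) - y_i)/h_i = 1, -2.
  1·σ_0 + 4·σ_1 + 1·σ_2 = 6(Δ_1 - Δ_0) = -18
Clamped end conditions give two more equations: 2h_0·σ_0 + h_0·σ_1 = 6(Δ_0 - g'(-2)) = 42 and h_1·σ_1 + 2h_1·σ_2 = 6(g'(0) - Δ_1) = 15.
Forward elimination and back-substitution give σ_0 = 115/4, σ_1 = -31/2, σ_2 = 61/4.
On [-2, -1], g(t) = 5 - 6·(t + 2) + 115/8·(t + 2)² - 59/8·(t + 2)³.
With (t + 2) = 1/2: g(-3/2) = 299/64.

4.6719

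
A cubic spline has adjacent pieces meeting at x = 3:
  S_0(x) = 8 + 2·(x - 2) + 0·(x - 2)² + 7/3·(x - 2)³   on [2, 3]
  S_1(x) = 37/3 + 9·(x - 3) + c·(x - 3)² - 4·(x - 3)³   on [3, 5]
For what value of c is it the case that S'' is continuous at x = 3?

S_0''(x) = 0 + 14·(x - 2), so S_0''(3) = 14. On the right, S_1''(3) = 2c, so c = 7.

7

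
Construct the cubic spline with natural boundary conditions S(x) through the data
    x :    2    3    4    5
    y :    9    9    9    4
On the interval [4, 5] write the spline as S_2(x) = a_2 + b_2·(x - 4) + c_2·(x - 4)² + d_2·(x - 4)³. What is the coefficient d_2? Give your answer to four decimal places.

Let M_i = S''(x_i). Step sizes h_i = 1, 1, 1; slopes of the chords Δ_i = (y_(i+1) - y_i)/h_i = 0, 0, -5.
  1·M_0 + 4·M_1 + 1·M_2 = 6(Δ_1 - Δ_0) = 0
  1·M_1 + 4·M_2 + 1·M_3 = 6(Δ_2 - Δ_1) = -30
Natural end conditions: M_0 = M_3 = 0.
Hence M_0 = 0, M_1 = 2, M_2 = -8, M_3 = 0.
On [4, 5], with S_2(x) = a_2 + b_2·(x - 4) + c_2·(x - 4)² + d_2·(x - 4)³: c_2 = M_2/2 = -4, d_2 = (M_3 - M_2)/(6h_2) = 4/3, b_2 = Δ_2 - h_2(2M_2 + M_3)/6 = -7/3.

1.3333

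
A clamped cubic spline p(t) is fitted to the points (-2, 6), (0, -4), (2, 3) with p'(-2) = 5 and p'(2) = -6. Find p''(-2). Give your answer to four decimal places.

-24.1250

Let m_i = p''(x_i). Step sizes h_i = 2, 2; slopes of the chords Δ_i = (y_(i+1) - y_i)/h_i = -5, 7/2.
  2·m_0 + 8·m_1 + 2·m_2 = 6(Δ_1 - Δ_0) = 51
Clamped end conditions give two more equations: 2h_0·m_0 + h_0·m_1 = 6(Δ_0 - p'(-2)) = -60 and h_1·m_1 + 2h_1·m_2 = 6(p'(2) - Δ_1) = -57.
Solving: m_0 = -193/8, m_1 = 73/4, m_2 = -187/8.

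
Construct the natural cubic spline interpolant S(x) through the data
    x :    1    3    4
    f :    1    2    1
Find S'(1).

1

Write M_i for S''(x_i). With h_i = 2, 1 and divided differences Δ_i = 1/2, -1, the continuity of S' gives the tridiagonal system
  2·M_0 + 6·M_1 + 1·M_2 = 6(Δ_1 - Δ_0) = -9
Natural end conditions: M_0 = M_2 = 0.
Solving the tridiagonal system: M_0 = 0, M_1 = -3/2, M_2 = 0.
On [1, 3], S'(x) = b_0 + 2c_0·(x - 1) + 3d_0·(x - 1)² with b_0 = Δ_0 - h_0(2M_0 + M_1)/6 = 1, c_0 = M_0/2 = 0, d_0 = (M_1 - M_0)/(6h_0) = -1/8. So S'(1) = 1.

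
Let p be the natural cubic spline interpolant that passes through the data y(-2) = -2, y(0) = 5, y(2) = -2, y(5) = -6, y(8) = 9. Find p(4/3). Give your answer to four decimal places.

1.0543

With M_i denoting the second derivative at x_i, h_i = 2, 2, 3, 3, and Δ_i = (y_(i+1) − y_i)/h_i = 7/2, -7/2, -4/3, 5:
  2·M_0 + 8·M_1 + 2·M_2 = 6(Δ_1 - Δ_0) = -42
  2·M_1 + 10·M_2 + 3·M_3 = 6(Δ_2 - Δ_1) = 13
  3·M_2 + 12·M_3 + 3·M_4 = 6(Δ_3 - Δ_2) = 38
Natural end conditions: M_0 = M_4 = 0.
Solving the tridiagonal system: M_0 = 0, M_1 = -113/20, M_2 = 8/5, M_3 = 83/30, M_4 = 0.
On [0, 2], p(x) = 5 - 4/15·x - 113/40·x² + 29/48·x³.
With x = 4/3: p(4/3) = 427/405.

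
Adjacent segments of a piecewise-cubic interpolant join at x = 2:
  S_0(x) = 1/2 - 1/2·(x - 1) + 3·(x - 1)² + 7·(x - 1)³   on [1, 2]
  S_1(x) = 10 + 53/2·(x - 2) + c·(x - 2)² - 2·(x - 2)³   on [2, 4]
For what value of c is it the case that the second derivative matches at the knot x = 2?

24

S_0''(x) = 6 + 42·(x - 1), so S_0''(2) = 48. On the right, S_1''(2) = 2c, so c = 24.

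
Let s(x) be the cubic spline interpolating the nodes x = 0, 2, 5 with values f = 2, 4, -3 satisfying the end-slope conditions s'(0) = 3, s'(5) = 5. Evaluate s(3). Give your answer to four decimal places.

0.0074

Write σ_i for s''(x_i). With h_i = 2, 3 and divided differences Δ_i = 1, -7/3, the continuity of s' gives the tridiagonal system
  2·σ_0 + 10·σ_1 + 3·σ_2 = 6(Δ_1 - Δ_0) = -20
Clamped end conditions give two more equations: 2h_0·σ_0 + h_0·σ_1 = 6(Δ_0 - s'(0)) = -12 and h_1·σ_1 + 2h_1·σ_2 = 6(s'(5) - Δ_1) = 44.
Forward elimination and back-substitution give σ_0 = -3/5, σ_1 = -24/5, σ_2 = 146/15.
On [2, 5], s(x) = 4 - 12/5·(x - 2) - 12/5·(x - 2)² + 109/135·(x - 2)³.
With (x - 2) = 1: s(3) = 1/135.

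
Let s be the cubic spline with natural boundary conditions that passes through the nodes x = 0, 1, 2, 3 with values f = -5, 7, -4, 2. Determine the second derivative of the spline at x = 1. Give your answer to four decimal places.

-43.6000

With M_i denoting the second derivative at x_i, h_i = 1, 1, 1, and Δ_i = (y_(i+1) − y_i)/h_i = 12, -11, 6:
  1·M_0 + 4·M_1 + 1·M_2 = 6(Δ_1 - Δ_0) = -138
  1·M_1 + 4·M_2 + 1·M_3 = 6(Δ_2 - Δ_1) = 102
Natural end conditions: M_0 = M_3 = 0.
Solving: M_0 = 0, M_1 = -218/5, M_2 = 182/5, M_3 = 0.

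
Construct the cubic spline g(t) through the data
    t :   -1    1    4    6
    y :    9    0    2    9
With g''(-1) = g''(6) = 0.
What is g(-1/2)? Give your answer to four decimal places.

6.3053

Put σ_i = g'' at the i-th knot. Here h = (2, 3, 2) and Δ = (-9/2, 2/3, 7/2), so the interior equations h_(i-1)·σ_(i-1) + 2(h_(i-1)+h_i)·σ_i + h_i·σ_(i+1) = 6(Δ_i − Δ_(i-1)) read
  2·σ_0 + 10·σ_1 + 3·σ_2 = 6(Δ_1 - Δ_0) = 31
  3·σ_1 + 10·σ_2 + 2·σ_3 = 6(Δ_2 - Δ_1) = 17
Natural end conditions: σ_0 = σ_3 = 0.
Forward elimination and back-substitution give σ_0 = 0, σ_1 = 37/13, σ_2 = 11/13, σ_3 = 0.
On [-1, 1], g(t) = 9 - 425/78·(t + 1) + 0·(t + 1)² + 37/156·(t + 1)³.
With (t + 1) = 1/2: g(-1/2) = 2623/416.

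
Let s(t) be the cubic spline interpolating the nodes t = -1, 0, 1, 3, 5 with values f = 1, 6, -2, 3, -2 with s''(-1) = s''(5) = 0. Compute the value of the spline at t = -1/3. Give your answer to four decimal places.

5.8016

Put M_i = s'' at the i-th knot. Here h = (1, 1, 2, 2) and Δ = (5, -8, 5/2, -5/2), so the interior equations h_(i-1)·M_(i-1) + 2(h_(i-1)+h_i)·M_i + h_i·M_(i+1) = 6(Δ_i − Δ_(i-1)) read
  1·M_0 + 4·M_1 + 1·M_2 = 6(Δ_1 - Δ_0) = -78
  1·M_1 + 6·M_2 + 2·M_3 = 6(Δ_2 - Δ_1) = 63
  2·M_2 + 8·M_3 + 2·M_4 = 6(Δ_3 - Δ_2) = -30
Natural end conditions: M_0 = M_4 = 0.
Solving: M_0 = 0, M_1 = -333/14, M_2 = 120/7, M_3 = -225/28, M_4 = 0.
On [-1, 0], s(t) = 1 + 251/28·(t + 1) + 0·(t + 1)² - 111/28·(t + 1)³.
With (t + 1) = 2/3: s(-1/3) = 731/126.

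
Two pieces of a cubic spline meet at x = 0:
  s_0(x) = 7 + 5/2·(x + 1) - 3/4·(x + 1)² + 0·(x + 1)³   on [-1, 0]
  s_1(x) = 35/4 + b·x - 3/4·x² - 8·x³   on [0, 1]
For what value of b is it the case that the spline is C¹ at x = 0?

1

s_0'(x) = 5/2 - 3/2·(x + 1) + 0·(x + 1)², so s_0'(0) = 1. On the right, s_1'(0) = b, so b = 1.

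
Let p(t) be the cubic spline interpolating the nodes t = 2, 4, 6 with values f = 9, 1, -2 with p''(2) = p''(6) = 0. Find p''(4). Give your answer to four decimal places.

Let M_i = p''(x_i). Step sizes h_i = 2, 2; slopes of the chords Δ_i = (y_(i+1) - y_i)/h_i = -4, -3/2.
  2·M_0 + 8·M_1 + 2·M_2 = 6(Δ_1 - Δ_0) = 15
Natural end conditions: M_0 = M_2 = 0.
Solving the tridiagonal system: M_0 = 0, M_1 = 15/8, M_2 = 0.

1.8750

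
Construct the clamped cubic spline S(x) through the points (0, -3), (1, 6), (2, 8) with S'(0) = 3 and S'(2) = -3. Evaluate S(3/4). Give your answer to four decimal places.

With M_i denoting the second derivative at x_i, h_i = 1, 1, and Δ_i = (y_(i+1) − y_i)/h_i = 9, 2:
  1·M_0 + 4·M_1 + 1·M_2 = 6(Δ_1 - Δ_0) = -42
Clamped end conditions give two more equations: 2h_0·M_0 + h_0·M_1 = 6(Δ_0 - S'(0)) = 36 and h_1·M_1 + 2h_1·M_2 = 6(S'(2) - Δ_1) = -30.
Hence M_0 = 51/2, M_1 = -15, M_2 = -15/2.
On [0, 1], S(x) = -3 + 3·x + 51/4·x² - 27/4·x³.
With x = 3/4: S(3/4) = 915/256.

3.5742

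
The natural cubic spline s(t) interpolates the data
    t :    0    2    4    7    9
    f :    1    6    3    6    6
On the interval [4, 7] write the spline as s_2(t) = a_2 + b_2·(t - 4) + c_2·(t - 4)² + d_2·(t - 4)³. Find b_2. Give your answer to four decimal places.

With M_i denoting the second derivative at x_i, h_i = 2, 2, 3, 2, and Δ_i = (y_(i+1) − y_i)/h_i = 5/2, -3/2, 1, 0:
  2·M_0 + 8·M_1 + 2·M_2 = 6(Δ_1 - Δ_0) = -24
  2·M_1 + 10·M_2 + 3·M_3 = 6(Δ_2 - Δ_1) = 15
  3·M_2 + 10·M_3 + 2·M_4 = 6(Δ_3 - Δ_2) = -6
Natural end conditions: M_0 = M_4 = 0.
Solving the tridiagonal system: M_0 = 0, M_1 = -315/86, M_2 = 114/43, M_3 = -60/43, M_4 = 0.
On [4, 7], with s_2(t) = a_2 + b_2·(t - 4) + c_2·(t - 4)² + d_2·(t - 4)³: c_2 = M_2/2 = 57/43, d_2 = (M_3 - M_2)/(6h_2) = -29/129, b_2 = Δ_2 - h_2(2M_2 + M_3)/6 = -41/43.

-0.9535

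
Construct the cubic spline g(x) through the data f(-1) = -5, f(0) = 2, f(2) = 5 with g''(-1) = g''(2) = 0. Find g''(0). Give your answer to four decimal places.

-5.5000

Let M_i = g''(x_i). Step sizes h_i = 1, 2; slopes of the chords Δ_i = (y_(i+1) - y_i)/h_i = 7, 3/2.
  1·M_0 + 6·M_1 + 2·M_2 = 6(Δ_1 - Δ_0) = -33
Natural end conditions: M_0 = M_2 = 0.
Forward elimination and back-substitution give M_0 = 0, M_1 = -11/2, M_2 = 0.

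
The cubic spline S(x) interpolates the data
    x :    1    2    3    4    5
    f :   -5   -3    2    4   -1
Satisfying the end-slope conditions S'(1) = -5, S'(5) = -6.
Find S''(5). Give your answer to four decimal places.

2.3214

With σ_i denoting the second derivative at x_i, h_i = 1, 1, 1, 1, and Δ_i = (y_(i+1) − y_i)/h_i = 2, 5, 2, -5:
  1·σ_0 + 4·σ_1 + 1·σ_2 = 6(Δ_1 - Δ_0) = 18
  1·σ_1 + 4·σ_2 + 1·σ_3 = 6(Δ_2 - Δ_1) = -18
  1·σ_2 + 4·σ_3 + 1·σ_4 = 6(Δ_3 - Δ_2) = -42
Clamped end conditions give two more equations: 2h_0·σ_0 + h_0·σ_1 = 6(Δ_0 - S'(1)) = 42 and h_3·σ_3 + 2h_3·σ_4 = 6(S'(5) - Δ_3) = -6.
Hence σ_0 = 593/28, σ_1 = -5/14, σ_2 = -7/4, σ_3 = -149/14, σ_4 = 65/28.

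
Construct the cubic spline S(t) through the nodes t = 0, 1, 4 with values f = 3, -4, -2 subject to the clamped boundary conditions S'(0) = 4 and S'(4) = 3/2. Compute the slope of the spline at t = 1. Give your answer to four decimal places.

-9.3125

Let M_i = S''(x_i). Step sizes h_i = 1, 3; slopes of the chords Δ_i = (y_(i+1) - y_i)/h_i = -7, 2/3.
  1·M_0 + 8·M_1 + 3·M_2 = 6(Δ_1 - Δ_0) = 46
Clamped end conditions give two more equations: 2h_0·M_0 + h_0·M_1 = 6(Δ_0 - S'(0)) = -66 and h_1·M_1 + 2h_1·M_2 = 6(S'(4) - Δ_1) = 5.
Solving: M_0 = -315/8, M_1 = 51/4, M_2 = -133/24.
On [1, 4], S'(t) = b_1 + 2c_1·(t - 1) + 3d_1·(t - 1)² with b_1 = Δ_1 - h_1(2M_1 + M_2)/6 = -149/16, c_1 = M_1/2 = 51/8, d_1 = (M_2 - M_1)/(6h_1) = -439/432. So S'(1) = -149/16.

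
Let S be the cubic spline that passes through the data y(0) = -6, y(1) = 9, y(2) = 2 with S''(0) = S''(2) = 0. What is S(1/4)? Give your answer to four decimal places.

-0.9609

Write M_i for S''(x_i). With h_i = 1, 1 and divided differences Δ_i = 15, -7, the continuity of S' gives the tridiagonal system
  1·M_0 + 4·M_1 + 1·M_2 = 6(Δ_1 - Δ_0) = -132
Natural end conditions: M_0 = M_2 = 0.
Forward elimination and back-substitution give M_0 = 0, M_1 = -33, M_2 = 0.
On [0, 1], S(x) = -6 + 41/2·x + 0·x² - 11/2·x³.
With x = 1/4: S(1/4) = -123/128.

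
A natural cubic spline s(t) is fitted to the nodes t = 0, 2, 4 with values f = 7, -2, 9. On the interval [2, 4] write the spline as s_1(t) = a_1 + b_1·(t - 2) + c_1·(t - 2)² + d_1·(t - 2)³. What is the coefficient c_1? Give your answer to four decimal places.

With M_i denoting the second derivative at x_i, h_i = 2, 2, and Δ_i = (y_(i+1) − y_i)/h_i = -9/2, 11/2:
  2·M_0 + 8·M_1 + 2·M_2 = 6(Δ_1 - Δ_0) = 60
Natural end conditions: M_0 = M_2 = 0.
Solving: M_0 = 0, M_1 = 15/2, M_2 = 0.
On [2, 4], with s_1(t) = a_1 + b_1·(t - 2) + c_1·(t - 2)² + d_1·(t - 2)³: c_1 = M_1/2 = 15/4, d_1 = (M_2 - M_1)/(6h_1) = -5/8, b_1 = Δ_1 - h_1(2M_1 + M_2)/6 = 1/2.

3.7500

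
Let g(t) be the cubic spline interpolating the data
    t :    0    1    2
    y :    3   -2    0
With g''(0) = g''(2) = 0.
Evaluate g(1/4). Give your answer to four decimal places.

1.3398

With M_i denoting the second derivative at x_i, h_i = 1, 1, and Δ_i = (y_(i+1) − y_i)/h_i = -5, 2:
  1·M_0 + 4·M_1 + 1·M_2 = 6(Δ_1 - Δ_0) = 42
Natural end conditions: M_0 = M_2 = 0.
Forward elimination and back-substitution give M_0 = 0, M_1 = 21/2, M_2 = 0.
On [0, 1], g(t) = 3 - 27/4·t + 0·t² + 7/4·t³.
With t = 1/4: g(1/4) = 343/256.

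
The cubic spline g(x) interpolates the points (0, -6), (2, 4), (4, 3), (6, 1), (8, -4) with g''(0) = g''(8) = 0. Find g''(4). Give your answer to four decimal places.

1.0714

Let M_i = g''(x_i). Step sizes h_i = 2, 2, 2, 2; slopes of the chords Δ_i = (y_(i+1) - y_i)/h_i = 5, -1/2, -1, -5/2.
  2·M_0 + 8·M_1 + 2·M_2 = 6(Δ_1 - Δ_0) = -33
  2·M_1 + 8·M_2 + 2·M_3 = 6(Δ_2 - Δ_1) = -3
  2·M_2 + 8·M_3 + 2·M_4 = 6(Δ_3 - Δ_2) = -9
Natural end conditions: M_0 = M_4 = 0.
Forward elimination and back-substitution give M_0 = 0, M_1 = -123/28, M_2 = 15/14, M_3 = -39/28, M_4 = 0.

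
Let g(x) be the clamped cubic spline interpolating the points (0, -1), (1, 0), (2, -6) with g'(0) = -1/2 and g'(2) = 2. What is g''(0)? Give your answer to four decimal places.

16.2500

Write m_i for g''(x_i). With h_i = 1, 1 and divided differences Δ_i = 1, -6, the continuity of g' gives the tridiagonal system
  1·m_0 + 4·m_1 + 1·m_2 = 6(Δ_1 - Δ_0) = -42
Clamped end conditions give two more equations: 2h_0·m_0 + h_0·m_1 = 6(Δ_0 - g'(0)) = 9 and h_1·m_1 + 2h_1·m_2 = 6(g'(2) - Δ_1) = 48.
Solving: m_0 = 65/4, m_1 = -47/2, m_2 = 143/4.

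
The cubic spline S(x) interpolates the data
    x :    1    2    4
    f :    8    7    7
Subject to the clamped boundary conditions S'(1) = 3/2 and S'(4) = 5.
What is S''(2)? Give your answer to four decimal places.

Put σ_i = S'' at the i-th knot. Here h = (1, 2) and Δ = (-1, 0), so the interior equations h_(i-1)·σ_(i-1) + 2(h_(i-1)+h_i)·σ_i + h_i·σ_(i+1) = 6(Δ_i − Δ_(i-1)) read
  1·σ_0 + 6·σ_1 + 2·σ_2 = 6(Δ_1 - Δ_0) = 6
Clamped end conditions give two more equations: 2h_0·σ_0 + h_0·σ_1 = 6(Δ_0 - S'(1)) = -15 and h_1·σ_1 + 2h_1·σ_2 = 6(S'(4) - Δ_1) = 30.
Forward elimination and back-substitution give σ_0 = -22/3, σ_1 = -1/3, σ_2 = 23/3.

-0.3333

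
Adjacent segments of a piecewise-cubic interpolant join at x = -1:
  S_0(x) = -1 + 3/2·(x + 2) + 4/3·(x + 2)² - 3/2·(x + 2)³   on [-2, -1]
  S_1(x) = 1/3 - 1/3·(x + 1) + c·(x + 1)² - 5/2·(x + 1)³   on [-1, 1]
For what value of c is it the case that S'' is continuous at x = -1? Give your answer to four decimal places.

S_0''(x) = 8/3 - 9·(x + 2), so S_0''(-1) = -19/3. On the right, S_1''(-1) = 2c, so c = -19/6.

-3.1667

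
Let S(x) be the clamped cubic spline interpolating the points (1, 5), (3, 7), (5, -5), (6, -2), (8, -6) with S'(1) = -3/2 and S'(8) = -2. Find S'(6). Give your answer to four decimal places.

Put m_i = S'' at the i-th knot. Here h = (2, 2, 1, 2) and Δ = (1, -6, 3, -2), so the interior equations h_(i-1)·m_(i-1) + 2(h_(i-1)+h_i)·m_i + h_i·m_(i+1) = 6(Δ_i − Δ_(i-1)) read
  2·m_0 + 8·m_1 + 2·m_2 = 6(Δ_1 - Δ_0) = -42
  2·m_1 + 6·m_2 + 1·m_3 = 6(Δ_2 - Δ_1) = 54
  1·m_2 + 6·m_3 + 2·m_4 = 6(Δ_3 - Δ_2) = -30
Clamped end conditions give two more equations: 2h_0·m_0 + h_0·m_1 = 6(Δ_0 - S'(1)) = 15 and h_3·m_3 + 2h_3·m_4 = 6(S'(8) - Δ_3) = 0.
Solving: m_0 = 568/61, m_1 = -1357/122, m_2 = 865/61, m_3 = -539/61, m_4 = 539/122.
On [6, 8], S'(x) = b_3 + 2c_3·(x - 6) + 3d_3·(x - 6)² with b_3 = Δ_3 - h_3(2m_3 + m_4)/6 = 295/122, c_3 = m_3/2 = -539/122, d_3 = (m_4 - m_3)/(6h_3) = 539/488. So S'(6) = 295/122.

2.4180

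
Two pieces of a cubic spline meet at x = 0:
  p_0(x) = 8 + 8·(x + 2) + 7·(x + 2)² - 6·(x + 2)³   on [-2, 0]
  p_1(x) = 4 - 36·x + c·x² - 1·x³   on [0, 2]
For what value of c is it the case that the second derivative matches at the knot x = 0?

-29

p_0''(x) = 14 - 36·(x + 2), so p_0''(0) = -58. On the right, p_1''(0) = 2c, so c = -29.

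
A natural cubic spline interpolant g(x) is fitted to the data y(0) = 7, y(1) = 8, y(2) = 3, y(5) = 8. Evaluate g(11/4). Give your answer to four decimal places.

1.1381

Put σ_i = g'' at the i-th knot. Here h = (1, 1, 3) and Δ = (1, -5, 5/3), so the interior equations h_(i-1)·σ_(i-1) + 2(h_(i-1)+h_i)·σ_i + h_i·σ_(i+1) = 6(Δ_i − Δ_(i-1)) read
  1·σ_0 + 4·σ_1 + 1·σ_2 = 6(Δ_1 - Δ_0) = -36
  1·σ_1 + 8·σ_2 + 3·σ_3 = 6(Δ_2 - Δ_1) = 40
Natural end conditions: σ_0 = σ_3 = 0.
Solving: σ_0 = 0, σ_1 = -328/31, σ_2 = 196/31, σ_3 = 0.
On [2, 5], g(x) = 3 - 433/93·(x - 2) + 98/31·(x - 2)² - 98/279·(x - 2)³.
With (x - 2) = 3/4: g(11/4) = 1129/992.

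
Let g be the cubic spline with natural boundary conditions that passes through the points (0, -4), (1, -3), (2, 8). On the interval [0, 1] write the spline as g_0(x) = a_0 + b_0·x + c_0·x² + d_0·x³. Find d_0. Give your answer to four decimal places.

2.5000

With σ_i denoting the second derivative at x_i, h_i = 1, 1, and Δ_i = (y_(i+1) − y_i)/h_i = 1, 11:
  1·σ_0 + 4·σ_1 + 1·σ_2 = 6(Δ_1 - Δ_0) = 60
Natural end conditions: σ_0 = σ_2 = 0.
Forward elimination and back-substitution give σ_0 = 0, σ_1 = 15, σ_2 = 0.
On [0, 1], with g_0(x) = a_0 + b_0·x + c_0·x² + d_0·x³: c_0 = σ_0/2 = 0, d_0 = (σ_1 - σ_0)/(6h_0) = 5/2, b_0 = Δ_0 - h_0(2σ_0 + σ_1)/6 = -3/2.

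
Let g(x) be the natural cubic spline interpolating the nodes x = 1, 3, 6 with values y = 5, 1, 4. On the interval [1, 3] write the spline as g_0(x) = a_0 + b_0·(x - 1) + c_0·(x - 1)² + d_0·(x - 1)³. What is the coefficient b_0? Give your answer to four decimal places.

Write M_i for g''(x_i). With h_i = 2, 3 and divided differences Δ_i = -2, 1, the continuity of g' gives the tridiagonal system
  2·M_0 + 10·M_1 + 3·M_2 = 6(Δ_1 - Δ_0) = 18
Natural end conditions: M_0 = M_2 = 0.
Solving: M_0 = 0, M_1 = 9/5, M_2 = 0.
On [1, 3], with g_0(x) = a_0 + b_0·(x - 1) + c_0·(x - 1)² + d_0·(x - 1)³: c_0 = M_0/2 = 0, d_0 = (M_1 - M_0)/(6h_0) = 3/20, b_0 = Δ_0 - h_0(2M_0 + M_1)/6 = -13/5.

-2.6000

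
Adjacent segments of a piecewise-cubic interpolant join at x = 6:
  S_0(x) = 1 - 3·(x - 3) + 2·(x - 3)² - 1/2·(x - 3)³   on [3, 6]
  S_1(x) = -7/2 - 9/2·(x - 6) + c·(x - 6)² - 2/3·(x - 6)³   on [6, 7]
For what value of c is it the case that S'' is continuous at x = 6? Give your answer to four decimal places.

S_0''(x) = 4 - 3·(x - 3), so S_0''(6) = -5. On the right, S_1''(6) = 2c, so c = -5/2.

-2.5000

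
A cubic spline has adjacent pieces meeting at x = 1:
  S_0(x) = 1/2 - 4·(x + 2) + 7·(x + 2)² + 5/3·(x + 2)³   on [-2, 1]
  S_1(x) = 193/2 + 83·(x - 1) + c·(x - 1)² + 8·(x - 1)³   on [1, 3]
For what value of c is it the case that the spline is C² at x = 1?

S_0''(x) = 14 + 10·(x + 2), so S_0''(1) = 44. On the right, S_1''(1) = 2c, so c = 22.

22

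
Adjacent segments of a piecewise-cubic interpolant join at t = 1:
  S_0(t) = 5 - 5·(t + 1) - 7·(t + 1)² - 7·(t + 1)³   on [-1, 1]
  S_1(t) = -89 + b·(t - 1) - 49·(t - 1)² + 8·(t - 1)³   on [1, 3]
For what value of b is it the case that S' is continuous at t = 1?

S_0'(t) = -5 - 14·(t + 1) - 21·(t + 1)², so S_0'(1) = -117. On the right, S_1'(1) = b, so b = -117.

-117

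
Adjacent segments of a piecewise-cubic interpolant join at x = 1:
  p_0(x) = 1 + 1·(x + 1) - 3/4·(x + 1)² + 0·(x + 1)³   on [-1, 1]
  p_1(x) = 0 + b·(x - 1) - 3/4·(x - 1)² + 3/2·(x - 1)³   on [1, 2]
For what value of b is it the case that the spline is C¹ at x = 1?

p_0'(x) = 1 - 3/2·(x + 1) + 0·(x + 1)², so p_0'(1) = -2. On the right, p_1'(1) = b, so b = -2.

-2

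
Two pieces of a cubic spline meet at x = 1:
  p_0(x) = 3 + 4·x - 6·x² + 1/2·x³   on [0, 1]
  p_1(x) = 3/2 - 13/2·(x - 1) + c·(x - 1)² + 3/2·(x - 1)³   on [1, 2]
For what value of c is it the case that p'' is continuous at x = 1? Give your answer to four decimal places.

p_0''(x) = -12 + 3·x, so p_0''(1) = -9. On the right, p_1''(1) = 2c, so c = -9/2.

-4.5000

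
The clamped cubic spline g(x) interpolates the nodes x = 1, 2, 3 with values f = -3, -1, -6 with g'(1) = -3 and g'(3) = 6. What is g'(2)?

-3

With m_i denoting the second derivative at x_i, h_i = 1, 1, and Δ_i = (y_(i+1) − y_i)/h_i = 2, -5:
  1·m_0 + 4·m_1 + 1·m_2 = 6(Δ_1 - Δ_0) = -42
Clamped end conditions give two more equations: 2h_0·m_0 + h_0·m_1 = 6(Δ_0 - g'(1)) = 30 and h_1·m_1 + 2h_1·m_2 = 6(g'(3) - Δ_1) = 66.
Forward elimination and back-substitution give m_0 = 30, m_1 = -30, m_2 = 48.
On [2, 3], g'(x) = b_1 + 2c_1·(x - 2) + 3d_1·(x - 2)² with b_1 = Δ_1 - h_1(2m_1 + m_2)/6 = -3, c_1 = m_1/2 = -15, d_1 = (m_2 - m_1)/(6h_1) = 13. So g'(2) = -3.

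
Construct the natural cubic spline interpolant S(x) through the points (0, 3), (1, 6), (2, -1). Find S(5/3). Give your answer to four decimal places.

Write σ_i for S''(x_i). With h_i = 1, 1 and divided differences Δ_i = 3, -7, the continuity of S' gives the tridiagonal system
  1·σ_0 + 4·σ_1 + 1·σ_2 = 6(Δ_1 - Δ_0) = -60
Natural end conditions: σ_0 = σ_2 = 0.
Solving the tridiagonal system: σ_0 = 0, σ_1 = -15, σ_2 = 0.
On [1, 2], S(x) = 6 - 2·(x - 1) - 15/2·(x - 1)² + 5/2·(x - 1)³.
With (x - 1) = 2/3: S(5/3) = 56/27.

2.0741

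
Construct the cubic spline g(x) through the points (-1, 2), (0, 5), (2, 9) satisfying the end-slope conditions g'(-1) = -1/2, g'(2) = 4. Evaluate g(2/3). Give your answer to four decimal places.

6.4815

Let M_i = g''(x_i). Step sizes h_i = 1, 2; slopes of the chords Δ_i = (y_(i+1) - y_i)/h_i = 3, 2.
  1·M_0 + 6·M_1 + 2·M_2 = 6(Δ_1 - Δ_0) = -6
Clamped end conditions give two more equations: 2h_0·M_0 + h_0·M_1 = 6(Δ_0 - g'(-1)) = 21 and h_1·M_1 + 2h_1·M_2 = 6(g'(2) - Δ_1) = 12.
Solving the tridiagonal system: M_0 = 13, M_1 = -5, M_2 = 11/2.
On [0, 2], g(x) = 5 + 7/2·x - 5/2·x² + 7/8·x³.
With x = 2/3: g(2/3) = 175/27.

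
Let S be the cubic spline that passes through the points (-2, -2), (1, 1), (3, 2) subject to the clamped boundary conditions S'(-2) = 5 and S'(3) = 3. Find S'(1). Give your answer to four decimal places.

Write M_i for S''(x_i). With h_i = 3, 2 and divided differences Δ_i = 1, 1/2, the continuity of S' gives the tridiagonal system
  3·M_0 + 10·M_1 + 2·M_2 = 6(Δ_1 - Δ_0) = -3
Clamped end conditions give two more equations: 2h_0·M_0 + h_0·M_1 = 6(Δ_0 - S'(-2)) = -24 and h_1·M_1 + 2h_1·M_2 = 6(S'(3) - Δ_1) = 15.
Solving the tridiagonal system: M_0 = -41/10, M_1 = 1/5, M_2 = 73/20.
On [1, 3], S'(x) = b_1 + 2c_1·(x - 1) + 3d_1·(x - 1)² with b_1 = Δ_1 - h_1(2M_1 + M_2)/6 = -17/20, c_1 = M_1/2 = 1/10, d_1 = (M_2 - M_1)/(6h_1) = 23/80. So S'(1) = -17/20.

-0.8500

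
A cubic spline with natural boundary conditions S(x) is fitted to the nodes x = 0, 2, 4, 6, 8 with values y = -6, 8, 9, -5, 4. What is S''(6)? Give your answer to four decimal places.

10.5000

Put m_i = S'' at the i-th knot. Here h = (2, 2, 2, 2) and Δ = (7, 1/2, -7, 9/2), so the interior equations h_(i-1)·m_(i-1) + 2(h_(i-1)+h_i)·m_i + h_i·m_(i+1) = 6(Δ_i − Δ_(i-1)) read
  2·m_0 + 8·m_1 + 2·m_2 = 6(Δ_1 - Δ_0) = -39
  2·m_1 + 8·m_2 + 2·m_3 = 6(Δ_2 - Δ_1) = -45
  2·m_2 + 8·m_3 + 2·m_4 = 6(Δ_3 - Δ_2) = 69
Natural end conditions: m_0 = m_4 = 0.
Solving the tridiagonal system: m_0 = 0, m_1 = -3, m_2 = -15/2, m_3 = 21/2, m_4 = 0.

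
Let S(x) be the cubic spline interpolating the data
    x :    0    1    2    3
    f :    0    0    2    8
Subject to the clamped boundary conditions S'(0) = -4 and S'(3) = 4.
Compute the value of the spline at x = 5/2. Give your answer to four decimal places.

5.0833

Put m_i = S'' at the i-th knot. Here h = (1, 1, 1) and Δ = (0, 2, 6), so the interior equations h_(i-1)·m_(i-1) + 2(h_(i-1)+h_i)·m_i + h_i·m_(i+1) = 6(Δ_i − Δ_(i-1)) read
  1·m_0 + 4·m_1 + 1·m_2 = 6(Δ_1 - Δ_0) = 12
  1·m_1 + 4·m_2 + 1·m_3 = 6(Δ_2 - Δ_1) = 24
Clamped end conditions give two more equations: 2h_0·m_0 + h_0·m_1 = 6(Δ_0 - S'(0)) = 24 and h_2·m_2 + 2h_2·m_3 = 6(S'(3) - Δ_2) = -12.
Solving the tridiagonal system: m_0 = 40/3, m_1 = -8/3, m_2 = 28/3, m_3 = -32/3.
On [2, 3], S(x) = 2 + 14/3·(x - 2) + 14/3·(x - 2)² - 10/3·(x - 2)³.
With (x - 2) = 1/2: S(5/2) = 61/12.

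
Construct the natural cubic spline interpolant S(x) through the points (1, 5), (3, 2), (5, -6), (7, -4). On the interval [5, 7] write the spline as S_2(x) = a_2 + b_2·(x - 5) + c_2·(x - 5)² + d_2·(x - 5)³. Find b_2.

Let M_i = S''(x_i). Step sizes h_i = 2, 2, 2; slopes of the chords Δ_i = (y_(i+1) - y_i)/h_i = -3/2, -4, 1.
  2·M_0 + 8·M_1 + 2·M_2 = 6(Δ_1 - Δ_0) = -15
  2·M_1 + 8·M_2 + 2·M_3 = 6(Δ_2 - Δ_1) = 30
Natural end conditions: M_0 = M_3 = 0.
Solving the tridiagonal system: M_0 = 0, M_1 = -3, M_2 = 9/2, M_3 = 0.
On [5, 7], with S_2(x) = a_2 + b_2·(x - 5) + c_2·(x - 5)² + d_2·(x - 5)³: c_2 = M_2/2 = 9/4, d_2 = (M_3 - M_2)/(6h_2) = -3/8, b_2 = Δ_2 - h_2(2M_2 + M_3)/6 = -2.

-2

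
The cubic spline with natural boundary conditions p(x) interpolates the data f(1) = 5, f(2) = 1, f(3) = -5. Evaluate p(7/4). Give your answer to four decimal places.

Write m_i for p''(x_i). With h_i = 1, 1 and divided differences Δ_i = -4, -6, the continuity of p' gives the tridiagonal system
  1·m_0 + 4·m_1 + 1·m_2 = 6(Δ_1 - Δ_0) = -12
Natural end conditions: m_0 = m_2 = 0.
Hence m_0 = 0, m_1 = -3, m_2 = 0.
On [1, 2], p(x) = 5 - 7/2·(x - 1) + 0·(x - 1)² - 1/2·(x - 1)³.
With (x - 1) = 3/4: p(7/4) = 277/128.

2.1641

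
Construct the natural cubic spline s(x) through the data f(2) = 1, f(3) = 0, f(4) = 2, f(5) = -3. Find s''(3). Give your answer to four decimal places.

7.6000

Let M_i = s''(x_i). Step sizes h_i = 1, 1, 1; slopes of the chords Δ_i = (y_(i+1) - y_i)/h_i = -1, 2, -5.
  1·M_0 + 4·M_1 + 1·M_2 = 6(Δ_1 - Δ_0) = 18
  1·M_1 + 4·M_2 + 1·M_3 = 6(Δ_2 - Δ_1) = -42
Natural end conditions: M_0 = M_3 = 0.
Hence M_0 = 0, M_1 = 38/5, M_2 = -62/5, M_3 = 0.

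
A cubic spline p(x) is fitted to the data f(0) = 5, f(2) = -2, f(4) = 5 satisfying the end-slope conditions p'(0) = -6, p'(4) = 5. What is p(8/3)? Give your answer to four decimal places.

-0.8519

Let M_i = p''(x_i). Step sizes h_i = 2, 2; slopes of the chords Δ_i = (y_(i+1) - y_i)/h_i = -7/2, 7/2.
  2·M_0 + 8·M_1 + 2·M_2 = 6(Δ_1 - Δ_0) = 42
Clamped end conditions give two more equations: 2h_0·M_0 + h_0·M_1 = 6(Δ_0 - p'(0)) = 15 and h_1·M_1 + 2h_1·M_2 = 6(p'(4) - Δ_1) = 9.
Forward elimination and back-substitution give M_0 = 5/4, M_1 = 5, M_2 = -1/4.
On [2, 4], p(x) = -2 + 1/4·(x - 2) + 5/2·(x - 2)² - 7/16·(x - 2)³.
With (x - 2) = 2/3: p(8/3) = -23/27.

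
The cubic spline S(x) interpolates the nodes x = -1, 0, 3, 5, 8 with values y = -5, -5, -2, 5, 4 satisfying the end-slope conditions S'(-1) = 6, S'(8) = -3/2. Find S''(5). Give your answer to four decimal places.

-2.5763

Let M_i = S''(x_i). Step sizes h_i = 1, 3, 2, 3; slopes of the chords Δ_i = (y_(i+1) - y_i)/h_i = 0, 1, 7/2, -1/3.
  1·M_0 + 8·M_1 + 3·M_2 = 6(Δ_1 - Δ_0) = 6
  3·M_1 + 10·M_2 + 2·M_3 = 6(Δ_2 - Δ_1) = 15
  2·M_2 + 10·M_3 + 3·M_4 = 6(Δ_3 - Δ_2) = -23
Clamped end conditions give two more equations: 2h_0·M_0 + h_0·M_1 = 6(Δ_0 - S'(-1)) = -36 and h_3·M_3 + 2h_3·M_4 = 6(S'(8) - Δ_3) = -7.
Solving the tridiagonal system: M_0 = -4569/236, M_1 = 321/118, M_2 = 283/236, M_3 = -152/59, M_4 = 43/354.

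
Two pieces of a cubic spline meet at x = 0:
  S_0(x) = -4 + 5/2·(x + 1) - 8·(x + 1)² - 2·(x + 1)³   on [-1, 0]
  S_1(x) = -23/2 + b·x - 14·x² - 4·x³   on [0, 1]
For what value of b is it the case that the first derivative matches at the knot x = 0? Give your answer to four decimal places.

S_0'(x) = 5/2 - 16·(x + 1) - 6·(x + 1)², so S_0'(0) = -39/2. On the right, S_1'(0) = b, so b = -39/2.

-19.5000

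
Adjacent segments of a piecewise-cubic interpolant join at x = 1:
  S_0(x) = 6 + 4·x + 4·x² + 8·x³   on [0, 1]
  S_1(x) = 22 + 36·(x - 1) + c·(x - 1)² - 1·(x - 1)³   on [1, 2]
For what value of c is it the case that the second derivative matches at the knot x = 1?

S_0''(x) = 8 + 48·x, so S_0''(1) = 56. On the right, S_1''(1) = 2c, so c = 28.

28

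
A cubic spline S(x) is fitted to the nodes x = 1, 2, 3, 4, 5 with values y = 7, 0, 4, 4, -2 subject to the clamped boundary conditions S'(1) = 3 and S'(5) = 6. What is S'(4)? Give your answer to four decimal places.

-7.5000

With M_i denoting the second derivative at x_i, h_i = 1, 1, 1, 1, and Δ_i = (y_(i+1) − y_i)/h_i = -7, 4, 0, -6:
  1·M_0 + 4·M_1 + 1·M_2 = 6(Δ_1 - Δ_0) = 66
  1·M_1 + 4·M_2 + 1·M_3 = 6(Δ_2 - Δ_1) = -24
  1·M_2 + 4·M_3 + 1·M_4 = 6(Δ_3 - Δ_2) = -36
Clamped end conditions give two more equations: 2h_0·M_0 + h_0·M_1 = 6(Δ_0 - S'(1)) = -60 and h_3·M_3 + 2h_3·M_4 = 6(S'(5) - Δ_3) = 72.
Solving the tridiagonal system: M_0 = -45, M_1 = 30, M_2 = -9, M_3 = -18, M_4 = 45.
On [4, 5], S'(x) = b_3 + 2c_3·(x - 4) + 3d_3·(x - 4)² with b_3 = Δ_3 - h_3(2M_3 + M_4)/6 = -15/2, c_3 = M_3/2 = -9, d_3 = (M_4 - M_3)/(6h_3) = 21/2. So S'(4) = -15/2.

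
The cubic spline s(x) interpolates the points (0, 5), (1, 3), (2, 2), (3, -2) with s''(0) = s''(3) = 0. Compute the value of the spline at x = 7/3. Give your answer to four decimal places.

0.9877

Write m_i for s''(x_i). With h_i = 1, 1, 1 and divided differences Δ_i = -2, -1, -4, the continuity of s' gives the tridiagonal system
  1·m_0 + 4·m_1 + 1·m_2 = 6(Δ_1 - Δ_0) = 6
  1·m_1 + 4·m_2 + 1·m_3 = 6(Δ_2 - Δ_1) = -18
Natural end conditions: m_0 = m_3 = 0.
Solving: m_0 = 0, m_1 = 14/5, m_2 = -26/5, m_3 = 0.
On [2, 3], s(x) = 2 - 34/15·(x - 2) - 13/5·(x - 2)² + 13/15·(x - 2)³.
With (x - 2) = 1/3: s(7/3) = 80/81.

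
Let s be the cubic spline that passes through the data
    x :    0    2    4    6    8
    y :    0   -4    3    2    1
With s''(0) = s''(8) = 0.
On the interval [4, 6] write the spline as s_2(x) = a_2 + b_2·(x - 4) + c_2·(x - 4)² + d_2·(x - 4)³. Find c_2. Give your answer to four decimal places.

-2.3036

Let M_i = s''(x_i). Step sizes h_i = 2, 2, 2, 2; slopes of the chords Δ_i = (y_(i+1) - y_i)/h_i = -2, 7/2, -1/2, -1/2.
  2·M_0 + 8·M_1 + 2·M_2 = 6(Δ_1 - Δ_0) = 33
  2·M_1 + 8·M_2 + 2·M_3 = 6(Δ_2 - Δ_1) = -24
  2·M_2 + 8·M_3 + 2·M_4 = 6(Δ_3 - Δ_2) = 0
Natural end conditions: M_0 = M_4 = 0.
Forward elimination and back-substitution give M_0 = 0, M_1 = 591/112, M_2 = -129/28, M_3 = 129/112, M_4 = 0.
On [4, 6], with s_2(x) = a_2 + b_2·(x - 4) + c_2·(x - 4)² + d_2·(x - 4)³: c_2 = M_2/2 = -129/56, d_2 = (M_3 - M_2)/(6h_2) = 215/448, b_2 = Δ_2 - h_2(2M_2 + M_3)/6 = 35/16.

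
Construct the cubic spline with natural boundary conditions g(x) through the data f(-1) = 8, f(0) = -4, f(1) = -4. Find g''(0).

18

Put σ_i = g'' at the i-th knot. Here h = (1, 1) and Δ = (-12, 0), so the interior equations h_(i-1)·σ_(i-1) + 2(h_(i-1)+h_i)·σ_i + h_i·σ_(i+1) = 6(Δ_i − Δ_(i-1)) read
  1·σ_0 + 4·σ_1 + 1·σ_2 = 6(Δ_1 - Δ_0) = 72
Natural end conditions: σ_0 = σ_2 = 0.
Solving: σ_0 = 0, σ_1 = 18, σ_2 = 0.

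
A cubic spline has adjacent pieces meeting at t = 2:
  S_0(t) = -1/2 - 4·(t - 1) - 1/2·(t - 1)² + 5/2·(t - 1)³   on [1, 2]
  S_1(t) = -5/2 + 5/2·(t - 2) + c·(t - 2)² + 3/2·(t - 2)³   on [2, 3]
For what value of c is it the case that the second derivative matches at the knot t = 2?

S_0''(t) = -1 + 15·(t - 1), so S_0''(2) = 14. On the right, S_1''(2) = 2c, so c = 7.

7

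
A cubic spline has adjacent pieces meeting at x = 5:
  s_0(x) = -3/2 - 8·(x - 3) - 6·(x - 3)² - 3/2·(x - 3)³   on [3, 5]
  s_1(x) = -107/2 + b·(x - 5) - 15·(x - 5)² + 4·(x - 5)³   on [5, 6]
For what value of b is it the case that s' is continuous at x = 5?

s_0'(x) = -8 - 12·(x - 3) - 9/2·(x - 3)², so s_0'(5) = -50. On the right, s_1'(5) = b, so b = -50.

-50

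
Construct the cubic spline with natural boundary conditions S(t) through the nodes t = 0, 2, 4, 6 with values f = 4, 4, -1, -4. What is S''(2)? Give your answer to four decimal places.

With M_i denoting the second derivative at x_i, h_i = 2, 2, 2, and Δ_i = (y_(i+1) − y_i)/h_i = 0, -5/2, -3/2:
  2·M_0 + 8·M_1 + 2·M_2 = 6(Δ_1 - Δ_0) = -15
  2·M_1 + 8·M_2 + 2·M_3 = 6(Δ_2 - Δ_1) = 6
Natural end conditions: M_0 = M_3 = 0.
Solving: M_0 = 0, M_1 = -11/5, M_2 = 13/10, M_3 = 0.

-2.2000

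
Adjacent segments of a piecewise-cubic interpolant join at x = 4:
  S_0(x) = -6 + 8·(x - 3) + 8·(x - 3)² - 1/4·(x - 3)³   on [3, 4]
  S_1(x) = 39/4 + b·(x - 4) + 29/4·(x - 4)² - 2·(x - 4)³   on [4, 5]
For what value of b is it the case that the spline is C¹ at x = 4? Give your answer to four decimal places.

23.2500

S_0'(x) = 8 + 16·(x - 3) - 3/4·(x - 3)², so S_0'(4) = 93/4. On the right, S_1'(4) = b, so b = 93/4.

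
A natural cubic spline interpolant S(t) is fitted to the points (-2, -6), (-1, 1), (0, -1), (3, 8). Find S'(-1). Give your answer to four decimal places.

2.0323

Put M_i = S'' at the i-th knot. Here h = (1, 1, 3) and Δ = (7, -2, 3), so the interior equations h_(i-1)·M_(i-1) + 2(h_(i-1)+h_i)·M_i + h_i·M_(i+1) = 6(Δ_i − Δ_(i-1)) read
  1·M_0 + 4·M_1 + 1·M_2 = 6(Δ_1 - Δ_0) = -54
  1·M_1 + 8·M_2 + 3·M_3 = 6(Δ_2 - Δ_1) = 30
Natural end conditions: M_0 = M_3 = 0.
Solving the tridiagonal system: M_0 = 0, M_1 = -462/31, M_2 = 174/31, M_3 = 0.
On [-1, 0], S'(t) = b_1 + 2c_1·(t + 1) + 3d_1·(t + 1)² with b_1 = Δ_1 - h_1(2M_1 + M_2)/6 = 63/31, c_1 = M_1/2 = -231/31, d_1 = (M_2 - M_1)/(6h_1) = 106/31. So S'(-1) = 63/31.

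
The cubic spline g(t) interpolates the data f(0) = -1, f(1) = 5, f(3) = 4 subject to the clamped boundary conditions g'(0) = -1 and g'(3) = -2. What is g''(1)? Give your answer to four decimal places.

With m_i denoting the second derivative at x_i, h_i = 1, 2, and Δ_i = (y_(i+1) − y_i)/h_i = 6, -1/2:
  1·m_0 + 6·m_1 + 2·m_2 = 6(Δ_1 - Δ_0) = -39
Clamped end conditions give two more equations: 2h_0·m_0 + h_0·m_1 = 6(Δ_0 - g'(0)) = 42 and h_1·m_1 + 2h_1·m_2 = 6(g'(3) - Δ_1) = -9.
Forward elimination and back-substitution give m_0 = 163/6, m_1 = -37/3, m_2 = 47/12.

-12.3333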